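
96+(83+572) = 751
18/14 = 9/7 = 1.29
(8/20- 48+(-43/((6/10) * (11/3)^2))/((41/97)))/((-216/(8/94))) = 1493543/62955090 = 0.02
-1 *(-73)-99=-26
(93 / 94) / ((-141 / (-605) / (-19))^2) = 4096185775 / 622938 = 6575.59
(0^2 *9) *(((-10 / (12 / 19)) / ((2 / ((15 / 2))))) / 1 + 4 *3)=0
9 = 9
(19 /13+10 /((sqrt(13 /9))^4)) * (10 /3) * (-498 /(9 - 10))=1754620 /169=10382.37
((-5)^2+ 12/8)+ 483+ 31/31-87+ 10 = 867/2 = 433.50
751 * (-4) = -3004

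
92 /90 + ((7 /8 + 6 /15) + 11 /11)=3.30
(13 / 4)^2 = 10.56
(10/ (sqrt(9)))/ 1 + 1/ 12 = 41/ 12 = 3.42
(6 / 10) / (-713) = -3 / 3565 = -0.00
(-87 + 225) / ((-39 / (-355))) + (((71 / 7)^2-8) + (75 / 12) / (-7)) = 3440153 / 2548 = 1350.14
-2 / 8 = -1 / 4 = -0.25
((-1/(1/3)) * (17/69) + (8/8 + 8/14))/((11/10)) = 1340/1771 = 0.76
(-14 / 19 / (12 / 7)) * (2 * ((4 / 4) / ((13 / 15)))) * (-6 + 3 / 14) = 5.74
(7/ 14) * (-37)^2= 1369/ 2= 684.50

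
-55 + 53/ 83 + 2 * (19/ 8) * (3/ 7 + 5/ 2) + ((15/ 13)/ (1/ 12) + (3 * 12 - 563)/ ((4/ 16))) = -128981347/ 60424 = -2134.60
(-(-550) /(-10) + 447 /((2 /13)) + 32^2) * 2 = 7749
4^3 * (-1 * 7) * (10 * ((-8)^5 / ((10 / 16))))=234881024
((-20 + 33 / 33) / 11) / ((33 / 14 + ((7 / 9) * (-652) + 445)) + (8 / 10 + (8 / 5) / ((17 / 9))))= 40698 / 1369115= 0.03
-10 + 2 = -8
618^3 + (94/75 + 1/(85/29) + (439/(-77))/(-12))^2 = 4044312691197773569/17134810000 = 236029036.28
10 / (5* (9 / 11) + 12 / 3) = 110 / 89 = 1.24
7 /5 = 1.40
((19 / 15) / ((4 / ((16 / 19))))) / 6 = 2 / 45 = 0.04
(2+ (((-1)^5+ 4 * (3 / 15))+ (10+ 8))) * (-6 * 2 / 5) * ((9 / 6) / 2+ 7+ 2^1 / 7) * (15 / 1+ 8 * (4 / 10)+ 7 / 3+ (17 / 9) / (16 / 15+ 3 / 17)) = -93431151 / 11095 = -8421.01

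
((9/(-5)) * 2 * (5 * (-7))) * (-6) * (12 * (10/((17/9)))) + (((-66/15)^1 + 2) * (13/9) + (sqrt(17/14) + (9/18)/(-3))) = -24496253/510 + sqrt(238)/14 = -48030.77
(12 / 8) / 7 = 3 / 14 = 0.21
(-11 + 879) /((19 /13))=11284 /19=593.89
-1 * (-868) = 868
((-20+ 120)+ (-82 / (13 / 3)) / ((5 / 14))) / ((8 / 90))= 6876 / 13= 528.92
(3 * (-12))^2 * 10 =12960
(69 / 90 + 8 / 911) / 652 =21193 / 17819160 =0.00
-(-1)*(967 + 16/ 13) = 12587/ 13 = 968.23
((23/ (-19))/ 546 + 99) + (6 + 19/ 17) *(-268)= -1808.53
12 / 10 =1.20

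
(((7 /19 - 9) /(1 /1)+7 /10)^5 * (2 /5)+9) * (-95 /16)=74499.00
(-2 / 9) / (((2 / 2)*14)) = -1 / 63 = -0.02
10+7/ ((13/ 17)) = 249/ 13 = 19.15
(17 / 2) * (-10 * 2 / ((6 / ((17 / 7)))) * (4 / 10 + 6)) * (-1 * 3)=9248 / 7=1321.14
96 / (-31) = -96 / 31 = -3.10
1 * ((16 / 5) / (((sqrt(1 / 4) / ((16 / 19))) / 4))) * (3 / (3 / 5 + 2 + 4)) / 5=1.96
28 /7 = 4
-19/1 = -19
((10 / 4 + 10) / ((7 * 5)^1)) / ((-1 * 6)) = -5 / 84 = -0.06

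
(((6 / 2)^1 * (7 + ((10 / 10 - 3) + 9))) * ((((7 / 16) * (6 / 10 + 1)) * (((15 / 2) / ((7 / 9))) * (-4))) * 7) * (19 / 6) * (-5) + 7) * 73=9175516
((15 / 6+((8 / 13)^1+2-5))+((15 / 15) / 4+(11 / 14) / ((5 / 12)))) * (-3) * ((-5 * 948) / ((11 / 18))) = 52433406 / 1001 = 52381.02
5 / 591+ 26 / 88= 7903 / 26004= 0.30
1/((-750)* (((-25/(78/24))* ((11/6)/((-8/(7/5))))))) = -26/48125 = -0.00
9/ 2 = 4.50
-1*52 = -52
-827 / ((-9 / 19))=1745.89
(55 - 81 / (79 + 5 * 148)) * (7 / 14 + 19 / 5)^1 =107414 / 455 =236.07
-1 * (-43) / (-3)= -43 / 3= -14.33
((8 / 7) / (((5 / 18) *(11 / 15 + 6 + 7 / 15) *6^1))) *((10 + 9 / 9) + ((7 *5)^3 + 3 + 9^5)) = 203876 / 21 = 9708.38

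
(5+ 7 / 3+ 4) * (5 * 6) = 340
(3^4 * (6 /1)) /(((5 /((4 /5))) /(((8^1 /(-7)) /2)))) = -7776 /175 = -44.43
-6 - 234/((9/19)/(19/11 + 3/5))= -63562/55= -1155.67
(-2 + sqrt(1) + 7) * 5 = 30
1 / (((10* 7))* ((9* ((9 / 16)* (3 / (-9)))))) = -8 / 945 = -0.01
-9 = -9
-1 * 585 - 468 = -1053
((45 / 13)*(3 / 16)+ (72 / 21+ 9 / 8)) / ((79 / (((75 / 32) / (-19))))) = -0.01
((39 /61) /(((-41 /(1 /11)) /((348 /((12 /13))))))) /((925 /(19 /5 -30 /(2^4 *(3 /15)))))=3278769 /1017907000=0.00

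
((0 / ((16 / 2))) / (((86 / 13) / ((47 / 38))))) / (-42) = 0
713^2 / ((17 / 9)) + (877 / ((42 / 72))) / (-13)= 269020.88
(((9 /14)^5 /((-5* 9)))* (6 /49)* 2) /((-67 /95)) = 373977 /441419048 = 0.00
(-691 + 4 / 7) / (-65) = 4833 / 455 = 10.62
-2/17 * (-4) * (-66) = -528/17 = -31.06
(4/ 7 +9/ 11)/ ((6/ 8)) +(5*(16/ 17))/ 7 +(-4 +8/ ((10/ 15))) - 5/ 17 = 40177/ 3927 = 10.23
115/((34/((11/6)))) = 1265/204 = 6.20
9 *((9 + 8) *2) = 306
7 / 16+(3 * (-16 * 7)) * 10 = -53753 / 16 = -3359.56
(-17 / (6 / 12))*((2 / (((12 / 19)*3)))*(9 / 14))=-323 / 14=-23.07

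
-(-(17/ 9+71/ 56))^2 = -2531281/ 254016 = -9.97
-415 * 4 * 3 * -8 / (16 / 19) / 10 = 4731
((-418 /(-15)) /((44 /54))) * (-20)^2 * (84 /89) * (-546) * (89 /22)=-28519069.09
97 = 97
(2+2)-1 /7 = 27 /7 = 3.86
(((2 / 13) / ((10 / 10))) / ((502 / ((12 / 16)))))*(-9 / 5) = -27 / 65260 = -0.00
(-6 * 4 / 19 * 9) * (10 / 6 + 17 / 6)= -972 / 19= -51.16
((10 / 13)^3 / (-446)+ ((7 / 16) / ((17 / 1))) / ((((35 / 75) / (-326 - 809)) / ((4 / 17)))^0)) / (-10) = -3293517 / 1332612320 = -0.00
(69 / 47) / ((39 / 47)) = 23 / 13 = 1.77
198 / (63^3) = 22 / 27783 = 0.00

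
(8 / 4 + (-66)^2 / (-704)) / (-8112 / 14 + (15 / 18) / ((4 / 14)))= 1407 / 193708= 0.01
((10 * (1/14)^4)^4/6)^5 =95367431640625/363411940690896652650310714793910268632333035450156584625883757452920837947448029794533376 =0.00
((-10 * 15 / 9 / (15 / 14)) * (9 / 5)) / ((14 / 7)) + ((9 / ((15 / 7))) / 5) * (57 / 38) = -12.74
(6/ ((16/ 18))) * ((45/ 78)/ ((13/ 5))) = 2025/ 1352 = 1.50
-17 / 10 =-1.70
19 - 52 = -33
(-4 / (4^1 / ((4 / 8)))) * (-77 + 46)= 31 / 2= 15.50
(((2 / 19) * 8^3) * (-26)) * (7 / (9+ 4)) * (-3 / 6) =7168 / 19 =377.26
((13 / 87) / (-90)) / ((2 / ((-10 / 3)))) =13 / 4698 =0.00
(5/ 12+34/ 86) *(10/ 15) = 419/ 774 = 0.54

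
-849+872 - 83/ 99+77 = 9817/ 99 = 99.16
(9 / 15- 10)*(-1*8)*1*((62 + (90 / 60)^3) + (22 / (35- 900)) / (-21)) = 446522137 / 90825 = 4916.29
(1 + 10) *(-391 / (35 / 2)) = -8602 / 35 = -245.77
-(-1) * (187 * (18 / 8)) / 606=561 / 808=0.69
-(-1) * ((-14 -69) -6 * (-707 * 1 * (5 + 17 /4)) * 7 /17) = 16074.03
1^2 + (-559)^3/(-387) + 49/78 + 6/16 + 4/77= 32530670143/72072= 451363.50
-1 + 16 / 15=1 / 15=0.07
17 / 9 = 1.89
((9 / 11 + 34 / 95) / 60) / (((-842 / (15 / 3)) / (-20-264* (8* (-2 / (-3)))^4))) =1772128283 / 71271090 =24.86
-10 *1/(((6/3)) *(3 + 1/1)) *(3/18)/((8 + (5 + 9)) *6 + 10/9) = -15/9584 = -0.00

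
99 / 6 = 33 / 2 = 16.50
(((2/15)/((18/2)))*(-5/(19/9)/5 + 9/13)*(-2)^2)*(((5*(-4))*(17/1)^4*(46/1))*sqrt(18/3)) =-245885824*sqrt(6)/247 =-2438440.50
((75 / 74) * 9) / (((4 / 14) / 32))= 37800 / 37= 1021.62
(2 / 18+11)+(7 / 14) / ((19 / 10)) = 1945 / 171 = 11.37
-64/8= -8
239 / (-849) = -0.28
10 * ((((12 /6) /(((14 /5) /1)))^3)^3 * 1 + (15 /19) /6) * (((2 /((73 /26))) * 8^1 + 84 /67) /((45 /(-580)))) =-1814366563180400 /11250061034709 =-161.28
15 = 15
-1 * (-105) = 105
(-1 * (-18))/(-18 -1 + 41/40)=-720/719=-1.00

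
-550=-550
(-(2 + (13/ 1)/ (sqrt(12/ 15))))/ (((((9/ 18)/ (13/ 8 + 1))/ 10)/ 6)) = -5208.35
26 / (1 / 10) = 260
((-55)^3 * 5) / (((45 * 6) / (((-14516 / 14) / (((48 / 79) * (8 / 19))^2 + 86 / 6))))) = 221864.33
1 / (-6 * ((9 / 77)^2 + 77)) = -5929 / 2739684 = -0.00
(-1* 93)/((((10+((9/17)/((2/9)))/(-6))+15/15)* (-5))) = 6324/3605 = 1.75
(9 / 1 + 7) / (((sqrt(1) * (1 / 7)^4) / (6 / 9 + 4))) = 537824 / 3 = 179274.67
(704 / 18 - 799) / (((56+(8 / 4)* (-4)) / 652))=-1114757 / 108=-10321.82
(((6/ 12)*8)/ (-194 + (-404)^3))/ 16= -1/ 263757832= -0.00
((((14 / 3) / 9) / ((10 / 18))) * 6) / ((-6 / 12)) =-56 / 5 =-11.20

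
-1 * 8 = -8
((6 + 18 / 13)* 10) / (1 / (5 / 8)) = 600 / 13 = 46.15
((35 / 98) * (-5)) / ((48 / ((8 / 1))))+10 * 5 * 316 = 1327175 / 84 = 15799.70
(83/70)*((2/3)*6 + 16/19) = 3818/665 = 5.74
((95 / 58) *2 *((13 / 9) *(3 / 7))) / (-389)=-1235 / 236901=-0.01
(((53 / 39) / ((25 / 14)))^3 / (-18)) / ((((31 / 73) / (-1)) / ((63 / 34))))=52188236842 / 488454890625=0.11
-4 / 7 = -0.57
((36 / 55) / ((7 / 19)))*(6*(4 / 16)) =1026 / 385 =2.66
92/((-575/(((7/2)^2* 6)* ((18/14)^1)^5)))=-354294/8575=-41.32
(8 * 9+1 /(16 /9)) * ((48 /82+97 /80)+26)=105856497 /52480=2017.08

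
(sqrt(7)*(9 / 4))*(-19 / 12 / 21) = -19*sqrt(7) / 112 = -0.45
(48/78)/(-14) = -4/91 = -0.04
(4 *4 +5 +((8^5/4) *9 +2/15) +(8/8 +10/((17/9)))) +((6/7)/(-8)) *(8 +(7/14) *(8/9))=43883941/595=73754.52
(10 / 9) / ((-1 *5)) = -2 / 9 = -0.22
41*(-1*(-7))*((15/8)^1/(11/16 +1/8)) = 8610/13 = 662.31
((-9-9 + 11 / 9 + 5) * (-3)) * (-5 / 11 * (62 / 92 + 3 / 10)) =-11872 / 759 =-15.64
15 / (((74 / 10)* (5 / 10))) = 150 / 37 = 4.05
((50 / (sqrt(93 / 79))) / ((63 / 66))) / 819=1100 * sqrt(7347) / 1599507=0.06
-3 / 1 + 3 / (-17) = -54 / 17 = -3.18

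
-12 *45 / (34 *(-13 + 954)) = -270 / 15997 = -0.02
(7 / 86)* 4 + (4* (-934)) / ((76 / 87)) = -3493828 / 817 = -4276.41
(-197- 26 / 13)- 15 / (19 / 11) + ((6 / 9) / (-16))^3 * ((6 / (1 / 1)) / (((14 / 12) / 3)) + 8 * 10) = -95464805 / 459648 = -207.69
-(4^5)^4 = -1099511627776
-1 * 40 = -40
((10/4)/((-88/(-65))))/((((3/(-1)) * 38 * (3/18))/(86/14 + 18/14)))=-0.72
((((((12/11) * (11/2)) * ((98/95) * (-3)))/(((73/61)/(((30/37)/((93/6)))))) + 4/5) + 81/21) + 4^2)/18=368339689/334086690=1.10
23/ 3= 7.67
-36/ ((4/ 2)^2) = -9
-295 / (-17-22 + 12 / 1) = 295 / 27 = 10.93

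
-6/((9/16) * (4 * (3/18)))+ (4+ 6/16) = -93/8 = -11.62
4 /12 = 0.33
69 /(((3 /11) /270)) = 68310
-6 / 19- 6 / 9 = -56 / 57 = -0.98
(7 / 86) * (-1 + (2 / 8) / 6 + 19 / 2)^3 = 60305875 / 1188864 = 50.73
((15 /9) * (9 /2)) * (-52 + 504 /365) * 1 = -27714 /73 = -379.64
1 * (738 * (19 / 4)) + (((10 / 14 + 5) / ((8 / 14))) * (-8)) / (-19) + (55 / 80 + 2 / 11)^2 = 3510.47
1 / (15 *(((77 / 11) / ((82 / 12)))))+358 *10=3580.07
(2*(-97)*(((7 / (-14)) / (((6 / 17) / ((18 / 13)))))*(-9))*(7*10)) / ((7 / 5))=-2226150 / 13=-171242.31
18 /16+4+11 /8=13 /2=6.50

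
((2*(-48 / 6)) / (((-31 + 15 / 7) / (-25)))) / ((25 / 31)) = -1736 / 101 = -17.19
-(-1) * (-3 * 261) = -783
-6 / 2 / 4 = -3 / 4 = -0.75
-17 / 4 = -4.25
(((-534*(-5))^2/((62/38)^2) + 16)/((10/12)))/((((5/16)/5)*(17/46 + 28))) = 130629760768/72075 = 1812414.30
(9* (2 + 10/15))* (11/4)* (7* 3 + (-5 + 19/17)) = 19206/17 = 1129.76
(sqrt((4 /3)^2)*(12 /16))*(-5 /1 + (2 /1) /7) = -33 /7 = -4.71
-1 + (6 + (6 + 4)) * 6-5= 90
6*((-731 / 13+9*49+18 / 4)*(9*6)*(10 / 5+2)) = 6558408 / 13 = 504492.92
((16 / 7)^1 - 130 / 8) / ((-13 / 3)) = 1173 / 364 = 3.22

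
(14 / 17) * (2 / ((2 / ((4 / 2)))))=28 / 17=1.65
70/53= 1.32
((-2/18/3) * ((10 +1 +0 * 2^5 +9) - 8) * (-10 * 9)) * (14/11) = 50.91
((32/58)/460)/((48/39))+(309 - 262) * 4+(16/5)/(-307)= 769892743/4095380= 187.99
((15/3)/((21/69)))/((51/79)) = 9085/357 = 25.45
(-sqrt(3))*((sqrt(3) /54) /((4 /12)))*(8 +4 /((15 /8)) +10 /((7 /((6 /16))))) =-4481 /2520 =-1.78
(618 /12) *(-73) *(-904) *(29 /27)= 98559052 /27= 3650335.26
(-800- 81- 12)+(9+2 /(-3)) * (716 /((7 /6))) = 29549 /7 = 4221.29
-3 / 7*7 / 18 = -1 / 6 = -0.17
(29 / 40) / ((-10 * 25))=-29 / 10000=-0.00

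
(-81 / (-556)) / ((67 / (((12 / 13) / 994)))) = 243 / 120342586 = 0.00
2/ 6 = 1/ 3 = 0.33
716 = 716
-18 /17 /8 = -9 /68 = -0.13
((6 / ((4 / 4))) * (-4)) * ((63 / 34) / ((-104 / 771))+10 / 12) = 136879 / 442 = 309.68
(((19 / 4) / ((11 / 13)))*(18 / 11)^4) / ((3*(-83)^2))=2160756 / 1109480339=0.00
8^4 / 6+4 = 2060 / 3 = 686.67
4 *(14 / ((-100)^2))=7 / 1250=0.01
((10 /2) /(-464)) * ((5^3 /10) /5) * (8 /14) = -25 /1624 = -0.02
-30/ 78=-5/ 13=-0.38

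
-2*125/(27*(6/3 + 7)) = -250/243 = -1.03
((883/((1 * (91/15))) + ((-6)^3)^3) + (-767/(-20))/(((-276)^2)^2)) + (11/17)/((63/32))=-10077550.12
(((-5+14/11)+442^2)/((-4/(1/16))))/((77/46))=-49426149/27104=-1823.57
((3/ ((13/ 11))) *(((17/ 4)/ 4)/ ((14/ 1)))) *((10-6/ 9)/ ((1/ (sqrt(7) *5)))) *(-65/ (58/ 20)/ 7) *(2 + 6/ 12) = -116875 *sqrt(7)/ 1624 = -190.41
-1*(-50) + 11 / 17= 861 / 17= 50.65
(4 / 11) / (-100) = -1 / 275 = -0.00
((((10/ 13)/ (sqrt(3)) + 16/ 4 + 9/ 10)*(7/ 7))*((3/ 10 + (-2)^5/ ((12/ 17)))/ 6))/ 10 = -66199/ 18000- 1351*sqrt(3)/ 7020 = -4.01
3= 3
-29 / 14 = -2.07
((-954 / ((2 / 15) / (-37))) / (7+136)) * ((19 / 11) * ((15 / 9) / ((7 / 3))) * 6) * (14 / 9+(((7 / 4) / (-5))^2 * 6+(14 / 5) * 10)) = 415113.34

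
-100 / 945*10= -200 / 189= -1.06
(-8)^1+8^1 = 0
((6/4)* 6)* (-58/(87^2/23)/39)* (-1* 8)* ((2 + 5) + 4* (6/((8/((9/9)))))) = 3680/1131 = 3.25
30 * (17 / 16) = 255 / 8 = 31.88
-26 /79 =-0.33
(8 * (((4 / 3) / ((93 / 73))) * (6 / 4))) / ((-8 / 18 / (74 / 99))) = -21608 / 1023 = -21.12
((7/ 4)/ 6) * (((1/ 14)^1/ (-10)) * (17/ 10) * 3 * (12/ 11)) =-51/ 4400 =-0.01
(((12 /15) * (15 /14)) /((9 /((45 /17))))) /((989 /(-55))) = -1650 /117691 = -0.01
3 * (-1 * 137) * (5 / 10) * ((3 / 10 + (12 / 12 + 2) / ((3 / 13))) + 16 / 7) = -448401 / 140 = -3202.86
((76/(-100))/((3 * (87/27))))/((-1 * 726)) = 19/175450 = 0.00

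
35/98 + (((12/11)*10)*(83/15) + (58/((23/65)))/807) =174144491/2858394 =60.92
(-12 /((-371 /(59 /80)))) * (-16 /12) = -59 /1855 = -0.03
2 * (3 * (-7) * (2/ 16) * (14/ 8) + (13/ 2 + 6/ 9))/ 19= 13/ 48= 0.27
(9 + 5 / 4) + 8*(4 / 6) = 187 / 12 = 15.58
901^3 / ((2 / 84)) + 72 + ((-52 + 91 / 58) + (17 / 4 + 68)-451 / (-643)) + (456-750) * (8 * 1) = 2291356128311005 / 74588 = 30720171184.52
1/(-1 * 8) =-1/8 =-0.12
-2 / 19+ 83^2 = 130889 / 19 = 6888.89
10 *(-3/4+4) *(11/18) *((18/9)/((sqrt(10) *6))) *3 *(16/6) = 143 *sqrt(10)/27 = 16.75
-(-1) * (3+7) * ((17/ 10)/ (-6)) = -17/ 6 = -2.83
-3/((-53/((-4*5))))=-60/53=-1.13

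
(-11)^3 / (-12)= 1331 / 12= 110.92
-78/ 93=-26/ 31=-0.84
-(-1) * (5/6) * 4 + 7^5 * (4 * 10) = 2016850/3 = 672283.33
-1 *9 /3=-3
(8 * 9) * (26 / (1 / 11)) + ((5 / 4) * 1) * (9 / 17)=1400301 / 68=20592.66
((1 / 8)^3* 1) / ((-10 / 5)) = -1 / 1024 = -0.00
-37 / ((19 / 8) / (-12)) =3552 / 19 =186.95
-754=-754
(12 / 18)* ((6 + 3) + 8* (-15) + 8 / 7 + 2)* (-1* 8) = 12080 / 21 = 575.24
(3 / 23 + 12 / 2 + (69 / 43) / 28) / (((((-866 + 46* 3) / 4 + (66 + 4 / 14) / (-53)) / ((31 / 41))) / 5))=-156405385 / 1225228584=-0.13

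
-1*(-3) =3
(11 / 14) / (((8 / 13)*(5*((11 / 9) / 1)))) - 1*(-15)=8517 / 560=15.21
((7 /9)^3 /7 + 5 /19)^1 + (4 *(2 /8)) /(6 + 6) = 0.41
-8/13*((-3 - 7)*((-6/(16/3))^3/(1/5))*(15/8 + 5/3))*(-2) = 516375/1664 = 310.32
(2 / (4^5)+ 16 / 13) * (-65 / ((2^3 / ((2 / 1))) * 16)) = -41025 / 32768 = -1.25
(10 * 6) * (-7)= -420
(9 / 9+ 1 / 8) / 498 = 3 / 1328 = 0.00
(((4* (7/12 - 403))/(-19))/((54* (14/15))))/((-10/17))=-82093/28728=-2.86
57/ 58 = 0.98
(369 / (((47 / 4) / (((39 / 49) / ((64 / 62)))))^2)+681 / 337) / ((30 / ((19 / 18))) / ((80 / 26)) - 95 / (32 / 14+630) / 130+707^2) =225709690910780739 / 31255249489309964000176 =0.00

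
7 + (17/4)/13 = 381/52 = 7.33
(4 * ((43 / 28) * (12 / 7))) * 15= 7740 / 49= 157.96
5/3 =1.67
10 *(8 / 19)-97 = -1763 / 19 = -92.79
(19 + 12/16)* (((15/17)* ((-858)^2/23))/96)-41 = 72183203/12512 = 5769.12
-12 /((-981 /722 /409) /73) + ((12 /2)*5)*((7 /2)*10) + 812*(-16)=82321982 /327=251749.18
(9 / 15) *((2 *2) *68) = 816 / 5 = 163.20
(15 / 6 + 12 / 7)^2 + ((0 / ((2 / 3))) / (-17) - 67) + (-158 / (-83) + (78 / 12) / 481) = -28484271 / 601916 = -47.32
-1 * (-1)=1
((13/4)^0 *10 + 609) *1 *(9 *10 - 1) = 55091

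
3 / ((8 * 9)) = 1 / 24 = 0.04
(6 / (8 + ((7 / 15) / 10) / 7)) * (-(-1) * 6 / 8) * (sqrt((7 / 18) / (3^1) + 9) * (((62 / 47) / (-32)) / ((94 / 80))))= -11625 * sqrt(2958) / 10612036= -0.06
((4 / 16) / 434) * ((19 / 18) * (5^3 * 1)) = 2375 / 31248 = 0.08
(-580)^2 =336400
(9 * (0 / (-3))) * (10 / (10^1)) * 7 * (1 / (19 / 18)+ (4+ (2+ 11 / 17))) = 0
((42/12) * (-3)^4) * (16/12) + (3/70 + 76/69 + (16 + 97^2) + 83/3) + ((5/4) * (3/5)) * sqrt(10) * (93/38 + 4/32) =1173 * sqrt(10)/608 + 47487647/4830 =9837.91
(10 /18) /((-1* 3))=-5 /27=-0.19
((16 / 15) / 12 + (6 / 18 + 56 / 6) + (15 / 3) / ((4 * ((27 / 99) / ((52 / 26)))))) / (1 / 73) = 124319 / 90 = 1381.32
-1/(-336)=1/336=0.00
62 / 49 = 1.27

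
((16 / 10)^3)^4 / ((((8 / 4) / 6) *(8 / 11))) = 283467841536 / 244140625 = 1161.08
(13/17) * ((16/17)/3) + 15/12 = 5167/3468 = 1.49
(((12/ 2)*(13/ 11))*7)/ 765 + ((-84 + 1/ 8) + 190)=2382901/ 22440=106.19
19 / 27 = 0.70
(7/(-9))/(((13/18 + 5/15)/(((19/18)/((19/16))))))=-112/171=-0.65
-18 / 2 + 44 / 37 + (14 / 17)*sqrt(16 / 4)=-3877 / 629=-6.16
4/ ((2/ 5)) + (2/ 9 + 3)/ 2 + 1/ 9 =211/ 18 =11.72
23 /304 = 0.08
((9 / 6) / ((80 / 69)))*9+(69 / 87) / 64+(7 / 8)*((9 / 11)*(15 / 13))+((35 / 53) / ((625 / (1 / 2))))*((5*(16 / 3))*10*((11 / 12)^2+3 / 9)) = 24017586841 / 1898994240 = 12.65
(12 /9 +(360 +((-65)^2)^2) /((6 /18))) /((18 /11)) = 1767247559 /54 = 32726806.65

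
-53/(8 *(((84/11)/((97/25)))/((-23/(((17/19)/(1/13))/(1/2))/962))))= 24712787/7143427200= 0.00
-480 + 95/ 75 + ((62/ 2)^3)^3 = 26439622160192.27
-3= -3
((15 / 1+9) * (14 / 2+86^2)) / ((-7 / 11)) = -1954392 / 7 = -279198.86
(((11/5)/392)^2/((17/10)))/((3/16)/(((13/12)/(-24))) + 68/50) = -7865/1185978752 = -0.00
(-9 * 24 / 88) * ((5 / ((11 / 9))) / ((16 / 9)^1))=-10935 / 1936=-5.65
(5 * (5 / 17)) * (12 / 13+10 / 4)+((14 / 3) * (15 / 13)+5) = 6815 / 442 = 15.42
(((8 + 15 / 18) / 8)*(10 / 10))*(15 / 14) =265 / 224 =1.18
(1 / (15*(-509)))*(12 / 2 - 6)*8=0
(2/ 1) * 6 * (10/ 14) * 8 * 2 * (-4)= -3840/ 7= -548.57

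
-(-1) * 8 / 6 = 4 / 3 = 1.33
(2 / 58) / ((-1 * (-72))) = 0.00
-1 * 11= -11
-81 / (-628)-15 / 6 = -1489 / 628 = -2.37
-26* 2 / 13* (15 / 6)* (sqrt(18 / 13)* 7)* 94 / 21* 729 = -685260* sqrt(26) / 13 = -268781.09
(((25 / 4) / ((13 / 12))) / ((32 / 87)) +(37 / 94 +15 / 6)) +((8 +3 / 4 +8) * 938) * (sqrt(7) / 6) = 363251 / 19552 +31423 * sqrt(7) / 12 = 6946.70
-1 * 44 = -44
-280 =-280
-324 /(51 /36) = -3888 /17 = -228.71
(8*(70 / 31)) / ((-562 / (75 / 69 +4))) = -32760 / 200353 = -0.16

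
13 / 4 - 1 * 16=-51 / 4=-12.75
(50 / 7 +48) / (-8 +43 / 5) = 1930 / 21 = 91.90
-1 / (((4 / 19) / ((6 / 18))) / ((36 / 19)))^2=-9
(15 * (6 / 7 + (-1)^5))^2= 225 / 49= 4.59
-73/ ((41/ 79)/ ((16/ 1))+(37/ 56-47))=645904/ 409723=1.58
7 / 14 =1 / 2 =0.50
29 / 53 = 0.55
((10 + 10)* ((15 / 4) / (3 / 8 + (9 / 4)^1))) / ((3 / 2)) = 400 / 21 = 19.05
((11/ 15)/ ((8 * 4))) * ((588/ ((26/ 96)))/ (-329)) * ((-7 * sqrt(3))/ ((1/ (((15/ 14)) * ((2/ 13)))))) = 1386 * sqrt(3)/ 7943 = 0.30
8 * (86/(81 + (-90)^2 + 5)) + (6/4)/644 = 455351/5271784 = 0.09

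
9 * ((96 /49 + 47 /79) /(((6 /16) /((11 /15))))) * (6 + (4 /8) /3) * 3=16096036 /19355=831.62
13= 13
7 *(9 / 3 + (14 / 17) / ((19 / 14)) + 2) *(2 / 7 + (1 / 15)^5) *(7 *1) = 19253282489 / 245278125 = 78.50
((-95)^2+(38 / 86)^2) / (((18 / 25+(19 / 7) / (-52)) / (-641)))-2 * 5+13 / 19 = -1849468788873421 / 213491087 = -8662978.93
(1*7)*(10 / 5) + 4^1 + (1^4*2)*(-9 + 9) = 18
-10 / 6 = -1.67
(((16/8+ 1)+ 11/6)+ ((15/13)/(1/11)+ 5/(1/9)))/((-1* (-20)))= 4877/1560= 3.13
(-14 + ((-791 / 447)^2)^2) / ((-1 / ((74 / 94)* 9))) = 29.72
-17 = -17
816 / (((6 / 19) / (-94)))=-242896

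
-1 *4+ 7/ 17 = -61/ 17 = -3.59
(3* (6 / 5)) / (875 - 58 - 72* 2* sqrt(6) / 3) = 864* sqrt(6) / 3268325 + 14706 / 3268325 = 0.01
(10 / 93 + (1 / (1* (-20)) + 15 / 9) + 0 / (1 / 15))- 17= -9471 / 620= -15.28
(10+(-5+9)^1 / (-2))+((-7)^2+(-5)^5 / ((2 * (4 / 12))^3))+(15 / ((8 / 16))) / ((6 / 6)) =-83679 / 8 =-10459.88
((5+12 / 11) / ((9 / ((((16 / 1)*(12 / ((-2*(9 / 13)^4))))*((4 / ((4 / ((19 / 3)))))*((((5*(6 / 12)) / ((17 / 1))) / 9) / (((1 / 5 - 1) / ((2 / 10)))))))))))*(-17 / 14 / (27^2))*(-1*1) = 363581530 / 29831377653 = 0.01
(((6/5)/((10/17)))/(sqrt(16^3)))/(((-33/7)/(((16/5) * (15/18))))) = -119/6600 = -0.02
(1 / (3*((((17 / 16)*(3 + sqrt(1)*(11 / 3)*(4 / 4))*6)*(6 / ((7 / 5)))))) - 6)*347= -7961221 / 3825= -2081.36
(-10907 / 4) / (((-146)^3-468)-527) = 10907 / 12452524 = 0.00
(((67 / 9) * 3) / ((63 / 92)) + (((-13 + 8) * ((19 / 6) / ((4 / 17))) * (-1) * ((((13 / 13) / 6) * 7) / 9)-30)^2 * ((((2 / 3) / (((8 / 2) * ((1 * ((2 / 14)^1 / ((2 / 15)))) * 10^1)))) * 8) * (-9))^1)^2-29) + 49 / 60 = 257090.25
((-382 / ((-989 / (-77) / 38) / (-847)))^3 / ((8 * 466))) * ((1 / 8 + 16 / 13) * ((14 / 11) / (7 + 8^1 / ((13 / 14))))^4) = 14077156526.32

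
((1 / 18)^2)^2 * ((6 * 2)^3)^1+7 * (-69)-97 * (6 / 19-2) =-319.62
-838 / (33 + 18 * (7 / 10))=-2095 / 114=-18.38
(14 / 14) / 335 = 0.00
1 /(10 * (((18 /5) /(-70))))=-35 /18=-1.94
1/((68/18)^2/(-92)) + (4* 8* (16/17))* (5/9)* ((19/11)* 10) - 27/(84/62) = 105198613/400554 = 262.63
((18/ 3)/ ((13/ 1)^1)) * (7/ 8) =21/ 52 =0.40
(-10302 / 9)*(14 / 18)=-24038 / 27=-890.30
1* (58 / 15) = 58 / 15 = 3.87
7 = 7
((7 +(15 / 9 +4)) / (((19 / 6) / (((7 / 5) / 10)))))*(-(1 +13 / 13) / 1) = -28 / 25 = -1.12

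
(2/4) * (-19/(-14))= 0.68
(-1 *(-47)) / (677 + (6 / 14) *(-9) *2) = 329 / 4685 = 0.07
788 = 788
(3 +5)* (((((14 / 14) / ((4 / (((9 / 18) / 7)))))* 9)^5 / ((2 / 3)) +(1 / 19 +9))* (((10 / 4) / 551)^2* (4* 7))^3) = 2960235886515625 / 213426930160936843108352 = 0.00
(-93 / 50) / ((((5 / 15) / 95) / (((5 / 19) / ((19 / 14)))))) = -1953 / 19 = -102.79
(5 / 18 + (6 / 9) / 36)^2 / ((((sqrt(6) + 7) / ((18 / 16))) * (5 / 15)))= 56 / 1161 - 8 * sqrt(6) / 1161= 0.03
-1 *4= -4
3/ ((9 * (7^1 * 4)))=1/ 84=0.01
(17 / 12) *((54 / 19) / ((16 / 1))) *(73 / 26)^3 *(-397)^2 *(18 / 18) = 9380824794009 / 10686208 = 877844.11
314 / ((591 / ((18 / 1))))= 1884 / 197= 9.56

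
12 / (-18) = -2 / 3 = -0.67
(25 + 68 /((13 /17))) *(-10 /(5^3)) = -2962 /325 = -9.11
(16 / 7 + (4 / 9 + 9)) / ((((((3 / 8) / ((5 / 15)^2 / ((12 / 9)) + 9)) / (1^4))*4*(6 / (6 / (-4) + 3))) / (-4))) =-80551 / 1134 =-71.03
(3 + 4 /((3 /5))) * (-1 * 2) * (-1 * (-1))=-58 /3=-19.33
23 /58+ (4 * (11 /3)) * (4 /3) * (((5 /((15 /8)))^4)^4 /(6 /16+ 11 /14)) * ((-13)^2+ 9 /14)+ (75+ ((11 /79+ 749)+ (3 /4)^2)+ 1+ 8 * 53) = 3450254742753696504782671 /184616710782192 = 18688745607.78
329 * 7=2303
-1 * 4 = -4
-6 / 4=-3 / 2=-1.50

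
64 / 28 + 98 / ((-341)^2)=1861182 / 813967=2.29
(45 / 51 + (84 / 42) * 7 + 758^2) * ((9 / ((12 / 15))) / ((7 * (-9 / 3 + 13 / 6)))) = -263731707 / 238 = -1108116.42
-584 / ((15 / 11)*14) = -3212 / 105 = -30.59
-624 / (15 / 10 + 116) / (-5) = 1248 / 1175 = 1.06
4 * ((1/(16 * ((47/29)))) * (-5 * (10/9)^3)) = -36250/34263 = -1.06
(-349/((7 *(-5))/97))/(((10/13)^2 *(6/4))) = 5721157/5250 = 1089.74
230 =230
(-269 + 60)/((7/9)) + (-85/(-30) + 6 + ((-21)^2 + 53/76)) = 181.82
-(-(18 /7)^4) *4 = 174.89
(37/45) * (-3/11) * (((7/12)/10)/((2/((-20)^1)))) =0.13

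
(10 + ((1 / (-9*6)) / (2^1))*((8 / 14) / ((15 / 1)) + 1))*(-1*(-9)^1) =113291 / 1260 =89.91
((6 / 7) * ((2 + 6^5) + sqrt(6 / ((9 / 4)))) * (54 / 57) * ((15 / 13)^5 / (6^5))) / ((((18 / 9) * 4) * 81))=3125 * sqrt(6) / 14222007072 + 12153125 / 4740669024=0.00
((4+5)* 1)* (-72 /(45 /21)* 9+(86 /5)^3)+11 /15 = 43075.17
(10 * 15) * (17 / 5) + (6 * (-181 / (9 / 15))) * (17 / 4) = -7182.50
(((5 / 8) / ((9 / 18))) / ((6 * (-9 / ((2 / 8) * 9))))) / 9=-5 / 864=-0.01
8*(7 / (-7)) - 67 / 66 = -595 / 66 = -9.02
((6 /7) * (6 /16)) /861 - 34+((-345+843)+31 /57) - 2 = 211869311 /458052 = 462.54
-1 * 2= -2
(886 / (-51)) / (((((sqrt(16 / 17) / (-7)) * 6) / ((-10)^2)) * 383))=77525 * sqrt(17) / 58599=5.45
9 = 9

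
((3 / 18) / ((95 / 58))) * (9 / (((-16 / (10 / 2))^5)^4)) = 1659393310546875 / 22969590572677954319417344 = 0.00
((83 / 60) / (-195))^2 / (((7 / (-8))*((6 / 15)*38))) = -6889 / 1820637000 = -0.00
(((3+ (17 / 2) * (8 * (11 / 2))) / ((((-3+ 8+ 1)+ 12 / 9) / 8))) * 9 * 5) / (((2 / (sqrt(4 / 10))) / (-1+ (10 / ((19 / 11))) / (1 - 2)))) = -2626182 * sqrt(10) / 209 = -39735.49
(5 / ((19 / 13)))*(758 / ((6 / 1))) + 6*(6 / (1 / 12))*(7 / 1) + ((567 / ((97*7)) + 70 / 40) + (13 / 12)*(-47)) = 12561377 / 3686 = 3407.86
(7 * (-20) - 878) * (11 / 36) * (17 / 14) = -377.71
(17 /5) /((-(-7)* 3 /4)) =0.65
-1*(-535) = 535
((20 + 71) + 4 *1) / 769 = 95 / 769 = 0.12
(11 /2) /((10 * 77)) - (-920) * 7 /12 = 225403 /420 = 536.67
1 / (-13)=-1 / 13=-0.08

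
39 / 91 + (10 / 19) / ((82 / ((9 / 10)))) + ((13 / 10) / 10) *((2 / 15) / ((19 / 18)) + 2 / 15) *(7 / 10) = 18730079 / 40897500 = 0.46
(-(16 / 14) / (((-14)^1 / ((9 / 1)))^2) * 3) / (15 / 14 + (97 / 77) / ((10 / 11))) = -1215 / 2107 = -0.58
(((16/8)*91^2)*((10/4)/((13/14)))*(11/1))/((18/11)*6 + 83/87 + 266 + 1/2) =72215220/40823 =1768.98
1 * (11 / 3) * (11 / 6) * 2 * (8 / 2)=484 / 9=53.78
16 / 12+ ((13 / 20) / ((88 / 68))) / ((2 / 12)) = 2869 / 660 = 4.35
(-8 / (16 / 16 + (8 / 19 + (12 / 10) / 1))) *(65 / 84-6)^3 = 8037429305 / 18447912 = 435.68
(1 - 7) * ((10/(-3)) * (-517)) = -10340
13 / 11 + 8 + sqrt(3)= sqrt(3) + 101 / 11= 10.91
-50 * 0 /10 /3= 0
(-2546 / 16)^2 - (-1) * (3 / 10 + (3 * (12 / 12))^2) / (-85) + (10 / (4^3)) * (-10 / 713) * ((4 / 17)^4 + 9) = 2412569406807181 / 95280756800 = 25320.64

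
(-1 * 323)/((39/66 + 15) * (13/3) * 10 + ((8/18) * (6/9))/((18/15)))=-287793/602185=-0.48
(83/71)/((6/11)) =913/426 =2.14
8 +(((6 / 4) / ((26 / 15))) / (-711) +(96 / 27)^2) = 6868171 / 332748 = 20.64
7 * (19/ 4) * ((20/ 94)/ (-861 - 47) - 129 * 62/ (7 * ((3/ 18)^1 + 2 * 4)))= -19455423521/ 4182248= -4651.91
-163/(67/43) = -7009/67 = -104.61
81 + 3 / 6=163 / 2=81.50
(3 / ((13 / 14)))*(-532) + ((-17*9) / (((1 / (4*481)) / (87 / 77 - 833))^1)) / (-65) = -18864306528 / 5005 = -3769092.21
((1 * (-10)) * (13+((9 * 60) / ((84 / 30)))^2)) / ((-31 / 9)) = 164082330 / 1519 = 108019.97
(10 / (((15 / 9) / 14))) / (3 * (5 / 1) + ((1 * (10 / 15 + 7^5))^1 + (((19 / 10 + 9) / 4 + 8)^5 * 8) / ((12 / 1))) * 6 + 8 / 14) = 15052800000 / 119789275912043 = 0.00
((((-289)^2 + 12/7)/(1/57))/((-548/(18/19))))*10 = -78928965/959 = -82303.40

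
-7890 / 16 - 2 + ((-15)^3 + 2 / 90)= -1393237 / 360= -3870.10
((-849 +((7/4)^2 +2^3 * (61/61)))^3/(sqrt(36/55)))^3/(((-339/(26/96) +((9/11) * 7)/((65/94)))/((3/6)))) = 2264889102193112542563341024753395309425 * sqrt(55)/108611957614968832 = 154650256767023614328968.10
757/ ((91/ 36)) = 27252/ 91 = 299.47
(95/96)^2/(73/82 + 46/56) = 518035/905472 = 0.57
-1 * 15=-15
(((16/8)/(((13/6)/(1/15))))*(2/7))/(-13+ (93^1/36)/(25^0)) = -96/56875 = -0.00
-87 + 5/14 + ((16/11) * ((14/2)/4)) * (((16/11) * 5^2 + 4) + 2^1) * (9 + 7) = 2775979/1694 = 1638.71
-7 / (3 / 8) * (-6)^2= -672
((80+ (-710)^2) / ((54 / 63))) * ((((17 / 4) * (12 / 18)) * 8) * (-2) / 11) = -26665520 / 11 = -2424138.18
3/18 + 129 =775/6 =129.17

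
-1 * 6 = -6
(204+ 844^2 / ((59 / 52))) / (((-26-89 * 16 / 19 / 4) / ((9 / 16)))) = -1584037467 / 200600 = -7896.50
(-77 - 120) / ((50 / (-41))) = 161.54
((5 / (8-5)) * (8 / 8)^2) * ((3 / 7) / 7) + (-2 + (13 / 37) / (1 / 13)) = 4840 / 1813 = 2.67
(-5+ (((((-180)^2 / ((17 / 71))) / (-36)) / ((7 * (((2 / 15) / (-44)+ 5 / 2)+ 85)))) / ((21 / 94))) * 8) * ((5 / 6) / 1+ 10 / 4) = -27030341050 / 36078063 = -749.22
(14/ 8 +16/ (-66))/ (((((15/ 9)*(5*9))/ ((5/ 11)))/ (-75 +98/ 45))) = -652123/ 980100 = -0.67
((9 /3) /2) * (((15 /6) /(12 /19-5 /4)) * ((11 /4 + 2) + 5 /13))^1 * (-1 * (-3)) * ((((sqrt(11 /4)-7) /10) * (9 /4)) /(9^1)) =319599 /19552-45657 * sqrt(11) /39104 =12.47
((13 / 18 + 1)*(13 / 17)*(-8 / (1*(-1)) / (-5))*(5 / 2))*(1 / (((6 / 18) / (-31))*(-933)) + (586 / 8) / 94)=-41419937 / 8945604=-4.63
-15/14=-1.07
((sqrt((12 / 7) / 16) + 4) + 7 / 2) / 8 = sqrt(21) / 112 + 15 / 16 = 0.98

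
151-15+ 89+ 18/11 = 2493/11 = 226.64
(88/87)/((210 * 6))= 22/27405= 0.00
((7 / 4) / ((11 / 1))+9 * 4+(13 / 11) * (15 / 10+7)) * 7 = 14231 / 44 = 323.43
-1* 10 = -10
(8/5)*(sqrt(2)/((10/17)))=3.85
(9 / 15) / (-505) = -3 / 2525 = -0.00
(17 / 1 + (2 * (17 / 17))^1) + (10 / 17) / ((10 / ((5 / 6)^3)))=19.03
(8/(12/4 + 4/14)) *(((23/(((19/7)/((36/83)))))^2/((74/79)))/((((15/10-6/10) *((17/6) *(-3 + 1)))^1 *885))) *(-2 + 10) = -5743696896/92292422119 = -0.06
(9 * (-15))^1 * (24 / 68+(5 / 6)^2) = -9615 / 68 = -141.40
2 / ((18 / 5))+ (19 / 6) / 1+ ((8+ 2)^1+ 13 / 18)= 130 / 9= 14.44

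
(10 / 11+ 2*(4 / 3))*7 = 826 / 33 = 25.03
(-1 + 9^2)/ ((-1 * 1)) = -80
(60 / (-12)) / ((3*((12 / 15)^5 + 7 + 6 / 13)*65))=-3125 / 949311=-0.00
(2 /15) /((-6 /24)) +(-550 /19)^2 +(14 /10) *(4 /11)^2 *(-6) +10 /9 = 1646064878 /1965645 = 837.42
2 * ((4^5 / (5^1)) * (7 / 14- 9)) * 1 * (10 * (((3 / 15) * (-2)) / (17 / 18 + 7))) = 1752.97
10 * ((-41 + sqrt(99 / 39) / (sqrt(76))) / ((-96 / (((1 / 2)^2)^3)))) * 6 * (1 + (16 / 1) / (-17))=205 / 8704 - 5 * sqrt(8151) / 4299776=0.02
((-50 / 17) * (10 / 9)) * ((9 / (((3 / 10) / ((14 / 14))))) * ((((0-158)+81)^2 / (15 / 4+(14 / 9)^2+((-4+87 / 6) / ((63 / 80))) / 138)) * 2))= -3005640000 / 16201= -185521.88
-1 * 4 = -4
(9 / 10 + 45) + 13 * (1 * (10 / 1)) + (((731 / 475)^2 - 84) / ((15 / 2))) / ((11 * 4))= 6539218118 / 37228125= 175.65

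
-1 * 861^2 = -741321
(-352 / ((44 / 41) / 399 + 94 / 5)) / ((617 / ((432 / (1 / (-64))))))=838.88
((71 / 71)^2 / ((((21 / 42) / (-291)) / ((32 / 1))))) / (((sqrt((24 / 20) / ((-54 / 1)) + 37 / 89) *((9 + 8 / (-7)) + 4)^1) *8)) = -12222 *sqrt(175330) / 16351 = -312.99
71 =71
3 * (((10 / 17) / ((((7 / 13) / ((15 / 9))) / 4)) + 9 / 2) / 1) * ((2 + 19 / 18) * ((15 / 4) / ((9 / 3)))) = 2313575 / 17136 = 135.01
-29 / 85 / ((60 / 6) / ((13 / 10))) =-377 / 8500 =-0.04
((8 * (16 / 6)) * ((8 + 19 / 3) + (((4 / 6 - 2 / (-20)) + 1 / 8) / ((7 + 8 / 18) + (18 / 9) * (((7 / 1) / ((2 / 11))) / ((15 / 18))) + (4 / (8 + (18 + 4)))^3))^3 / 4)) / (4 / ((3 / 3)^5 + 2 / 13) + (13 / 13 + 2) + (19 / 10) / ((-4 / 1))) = 16849708597114095315965 / 330167341864946022636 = 51.03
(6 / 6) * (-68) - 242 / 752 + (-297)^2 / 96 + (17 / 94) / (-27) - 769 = 3310171 / 40608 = 81.52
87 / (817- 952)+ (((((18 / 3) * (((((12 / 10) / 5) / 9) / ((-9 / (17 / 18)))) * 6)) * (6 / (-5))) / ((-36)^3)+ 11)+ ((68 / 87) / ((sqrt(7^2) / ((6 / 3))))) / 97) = 1338158772053 / 129192651000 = 10.36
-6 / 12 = -1 / 2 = -0.50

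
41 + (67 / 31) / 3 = 3880 / 93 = 41.72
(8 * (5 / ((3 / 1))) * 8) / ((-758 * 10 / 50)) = -800 / 1137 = -0.70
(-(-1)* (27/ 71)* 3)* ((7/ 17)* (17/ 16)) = 567/ 1136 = 0.50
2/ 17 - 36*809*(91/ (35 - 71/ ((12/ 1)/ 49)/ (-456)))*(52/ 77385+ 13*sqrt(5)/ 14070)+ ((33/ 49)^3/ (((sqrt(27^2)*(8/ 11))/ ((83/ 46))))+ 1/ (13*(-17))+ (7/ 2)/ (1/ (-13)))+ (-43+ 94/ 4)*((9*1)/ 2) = -179825002565466976441/ 982200540601520240 - 4488823872*sqrt(5)/ 65324665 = -336.74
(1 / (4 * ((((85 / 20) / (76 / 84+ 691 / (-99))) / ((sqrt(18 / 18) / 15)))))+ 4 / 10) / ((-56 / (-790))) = 1312901 / 247401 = 5.31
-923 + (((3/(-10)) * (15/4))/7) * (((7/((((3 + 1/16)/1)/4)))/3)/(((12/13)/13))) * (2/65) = -226187/245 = -923.21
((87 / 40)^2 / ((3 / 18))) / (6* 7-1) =22707 / 32800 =0.69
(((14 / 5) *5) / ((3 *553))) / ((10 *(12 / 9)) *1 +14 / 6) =2 / 3713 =0.00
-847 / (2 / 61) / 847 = -61 / 2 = -30.50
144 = 144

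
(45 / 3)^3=3375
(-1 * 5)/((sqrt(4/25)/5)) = -62.50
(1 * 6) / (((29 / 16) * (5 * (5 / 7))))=672 / 725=0.93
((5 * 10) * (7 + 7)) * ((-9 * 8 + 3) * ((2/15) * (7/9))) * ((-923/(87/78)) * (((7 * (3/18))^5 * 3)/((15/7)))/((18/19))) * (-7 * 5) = -1057983402908705/2283228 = -463371771.42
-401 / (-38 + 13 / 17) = 6817 / 633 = 10.77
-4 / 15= -0.27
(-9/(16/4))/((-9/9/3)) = 27/4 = 6.75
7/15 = 0.47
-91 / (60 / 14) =-637 / 30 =-21.23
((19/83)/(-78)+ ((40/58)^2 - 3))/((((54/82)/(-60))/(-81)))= -16925145630/907439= -18651.55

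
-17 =-17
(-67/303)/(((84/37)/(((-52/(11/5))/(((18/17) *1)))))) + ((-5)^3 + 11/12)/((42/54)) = -396511207/2519748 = -157.36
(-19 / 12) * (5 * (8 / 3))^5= -486400000 / 729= -667215.36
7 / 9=0.78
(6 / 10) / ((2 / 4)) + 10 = 56 / 5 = 11.20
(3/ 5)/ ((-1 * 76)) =-3/ 380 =-0.01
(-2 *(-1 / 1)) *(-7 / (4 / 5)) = -35 / 2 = -17.50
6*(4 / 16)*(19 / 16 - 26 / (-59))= 4611 / 1888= 2.44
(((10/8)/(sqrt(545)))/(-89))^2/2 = 5/27628448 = 0.00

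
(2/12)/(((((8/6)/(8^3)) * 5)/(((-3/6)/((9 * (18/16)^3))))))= -16384/32805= -0.50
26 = 26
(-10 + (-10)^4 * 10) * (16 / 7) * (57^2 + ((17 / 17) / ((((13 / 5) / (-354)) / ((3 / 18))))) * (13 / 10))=5150684880 / 7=735812125.71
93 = 93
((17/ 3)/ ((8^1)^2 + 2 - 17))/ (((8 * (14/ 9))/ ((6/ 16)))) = 153/ 43904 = 0.00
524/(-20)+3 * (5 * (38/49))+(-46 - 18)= -19249/245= -78.57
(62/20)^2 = 961/100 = 9.61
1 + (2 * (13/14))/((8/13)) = 225/56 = 4.02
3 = 3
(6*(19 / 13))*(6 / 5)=684 / 65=10.52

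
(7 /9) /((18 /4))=14 /81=0.17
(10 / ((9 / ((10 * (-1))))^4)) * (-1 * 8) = -800000 / 6561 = -121.93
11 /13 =0.85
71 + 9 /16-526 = -7271 /16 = -454.44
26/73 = 0.36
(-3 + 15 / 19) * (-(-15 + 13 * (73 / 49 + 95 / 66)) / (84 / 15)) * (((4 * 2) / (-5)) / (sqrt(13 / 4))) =-298556 * sqrt(13) / 133133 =-8.09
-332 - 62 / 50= -8331 / 25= -333.24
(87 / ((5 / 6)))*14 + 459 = 1920.60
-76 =-76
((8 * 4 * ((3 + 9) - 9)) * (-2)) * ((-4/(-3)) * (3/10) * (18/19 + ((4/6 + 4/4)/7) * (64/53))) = -3342592/35245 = -94.84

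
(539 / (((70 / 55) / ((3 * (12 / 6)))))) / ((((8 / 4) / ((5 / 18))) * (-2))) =-4235 / 24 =-176.46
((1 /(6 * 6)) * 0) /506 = 0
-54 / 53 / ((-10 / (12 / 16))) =81 / 1060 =0.08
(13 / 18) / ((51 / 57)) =0.81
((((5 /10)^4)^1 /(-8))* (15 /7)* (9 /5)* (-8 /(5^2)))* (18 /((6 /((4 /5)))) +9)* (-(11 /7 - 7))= 29241 /49000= 0.60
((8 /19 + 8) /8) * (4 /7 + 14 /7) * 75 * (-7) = -27000 /19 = -1421.05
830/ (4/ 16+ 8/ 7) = 23240/ 39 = 595.90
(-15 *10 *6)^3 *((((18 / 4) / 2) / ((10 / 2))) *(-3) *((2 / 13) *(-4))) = -7873200000 / 13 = -605630769.23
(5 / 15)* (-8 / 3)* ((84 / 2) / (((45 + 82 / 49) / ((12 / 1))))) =-21952 / 2287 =-9.60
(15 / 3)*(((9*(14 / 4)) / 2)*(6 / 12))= 315 / 8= 39.38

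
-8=-8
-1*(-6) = 6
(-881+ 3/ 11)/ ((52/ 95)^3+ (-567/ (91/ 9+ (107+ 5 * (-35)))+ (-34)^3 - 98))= 618222247000/ 27651052814561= 0.02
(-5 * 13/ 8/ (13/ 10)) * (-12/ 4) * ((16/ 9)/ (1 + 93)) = 50/ 141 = 0.35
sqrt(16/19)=4*sqrt(19)/19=0.92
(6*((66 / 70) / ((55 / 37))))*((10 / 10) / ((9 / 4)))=296 / 175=1.69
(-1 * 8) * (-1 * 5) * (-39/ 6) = -260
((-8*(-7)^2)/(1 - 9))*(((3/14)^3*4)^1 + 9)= 6201/14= 442.93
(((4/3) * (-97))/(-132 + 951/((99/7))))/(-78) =-2134/83343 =-0.03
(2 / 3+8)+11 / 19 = 527 / 57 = 9.25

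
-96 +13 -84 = -167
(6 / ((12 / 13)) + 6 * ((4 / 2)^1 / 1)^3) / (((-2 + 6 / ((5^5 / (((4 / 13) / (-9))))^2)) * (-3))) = 9.08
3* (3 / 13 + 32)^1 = 1257 / 13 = 96.69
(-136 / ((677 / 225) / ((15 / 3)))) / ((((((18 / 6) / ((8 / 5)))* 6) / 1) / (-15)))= 204000 / 677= 301.33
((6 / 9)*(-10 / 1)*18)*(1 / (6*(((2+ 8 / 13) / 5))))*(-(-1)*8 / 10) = -520 / 17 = -30.59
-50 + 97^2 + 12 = 9371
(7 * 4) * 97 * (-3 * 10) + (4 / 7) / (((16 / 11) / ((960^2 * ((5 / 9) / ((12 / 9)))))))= 485640 / 7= 69377.14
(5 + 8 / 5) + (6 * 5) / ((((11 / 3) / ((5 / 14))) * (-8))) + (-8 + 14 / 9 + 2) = 49627 / 27720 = 1.79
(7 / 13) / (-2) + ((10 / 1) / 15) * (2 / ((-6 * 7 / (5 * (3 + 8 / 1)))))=-3301 / 1638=-2.02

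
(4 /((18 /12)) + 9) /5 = 7 /3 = 2.33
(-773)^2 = 597529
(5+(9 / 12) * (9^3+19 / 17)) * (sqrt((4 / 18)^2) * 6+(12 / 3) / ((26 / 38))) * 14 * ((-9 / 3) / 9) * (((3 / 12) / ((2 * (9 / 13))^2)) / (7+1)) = -14959945 / 49572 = -301.78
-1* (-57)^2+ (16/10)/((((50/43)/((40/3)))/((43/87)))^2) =-27228034597/8515125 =-3197.61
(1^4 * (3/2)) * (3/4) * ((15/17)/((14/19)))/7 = 2565/13328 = 0.19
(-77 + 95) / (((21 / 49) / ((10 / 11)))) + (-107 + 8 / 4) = -735 / 11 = -66.82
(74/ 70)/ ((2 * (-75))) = -37/ 5250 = -0.01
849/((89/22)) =18678/89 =209.87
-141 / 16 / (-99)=47 / 528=0.09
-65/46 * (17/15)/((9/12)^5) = -113152/16767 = -6.75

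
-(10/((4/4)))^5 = -100000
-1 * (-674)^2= -454276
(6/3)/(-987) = -2/987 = -0.00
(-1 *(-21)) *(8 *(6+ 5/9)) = 3304/3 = 1101.33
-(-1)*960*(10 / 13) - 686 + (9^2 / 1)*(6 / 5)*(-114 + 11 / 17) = -12116816 / 1105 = -10965.44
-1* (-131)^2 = -17161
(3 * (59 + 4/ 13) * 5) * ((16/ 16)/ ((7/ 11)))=127215/ 91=1397.97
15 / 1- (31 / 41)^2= 24254 / 1681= 14.43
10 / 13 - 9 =-107 / 13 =-8.23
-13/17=-0.76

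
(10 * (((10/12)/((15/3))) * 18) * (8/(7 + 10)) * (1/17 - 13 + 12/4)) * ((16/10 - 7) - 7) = 502944/289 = 1740.29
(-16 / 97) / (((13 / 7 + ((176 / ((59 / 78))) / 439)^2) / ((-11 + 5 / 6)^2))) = -69895749322588 / 8765277319773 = -7.97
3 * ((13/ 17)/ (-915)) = -13/ 5185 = -0.00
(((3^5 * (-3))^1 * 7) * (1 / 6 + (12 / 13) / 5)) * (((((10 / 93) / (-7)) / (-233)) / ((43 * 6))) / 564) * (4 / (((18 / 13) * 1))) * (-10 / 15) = 137 / 87586098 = 0.00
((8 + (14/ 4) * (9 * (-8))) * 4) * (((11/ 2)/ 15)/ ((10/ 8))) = -21472/ 75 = -286.29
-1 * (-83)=83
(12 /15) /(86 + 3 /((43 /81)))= 172 /19705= 0.01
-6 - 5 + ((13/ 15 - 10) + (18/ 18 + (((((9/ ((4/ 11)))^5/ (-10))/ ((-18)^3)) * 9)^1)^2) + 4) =41352327927897563/ 20132659200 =2053992.35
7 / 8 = 0.88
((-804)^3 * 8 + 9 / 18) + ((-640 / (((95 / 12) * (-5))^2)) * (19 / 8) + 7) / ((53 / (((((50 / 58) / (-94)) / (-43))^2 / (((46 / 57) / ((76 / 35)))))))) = -4157747711.50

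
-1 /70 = -0.01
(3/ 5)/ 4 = 3/ 20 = 0.15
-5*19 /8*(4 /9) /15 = -19 /54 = -0.35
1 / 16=0.06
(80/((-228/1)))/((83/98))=-1960/4731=-0.41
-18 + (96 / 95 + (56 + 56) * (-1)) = -12254 / 95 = -128.99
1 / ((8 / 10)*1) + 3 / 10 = 1.55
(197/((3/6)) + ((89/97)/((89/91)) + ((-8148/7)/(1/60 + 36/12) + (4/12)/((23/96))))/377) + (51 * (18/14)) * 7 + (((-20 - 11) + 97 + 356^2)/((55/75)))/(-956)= 18524114719871/27602097094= 671.11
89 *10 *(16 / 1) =14240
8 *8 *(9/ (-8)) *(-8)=576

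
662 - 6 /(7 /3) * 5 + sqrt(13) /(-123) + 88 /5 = 23336 /35 - sqrt(13) /123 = 666.71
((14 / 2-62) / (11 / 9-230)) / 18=55 / 4118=0.01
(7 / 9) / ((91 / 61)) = 61 / 117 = 0.52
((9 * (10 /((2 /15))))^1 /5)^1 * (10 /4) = 675 /2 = 337.50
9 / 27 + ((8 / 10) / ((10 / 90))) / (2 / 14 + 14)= 139 / 165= 0.84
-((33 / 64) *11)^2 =-131769 / 4096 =-32.17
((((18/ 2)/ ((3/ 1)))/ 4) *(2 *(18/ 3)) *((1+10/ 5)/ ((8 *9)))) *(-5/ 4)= -15/ 32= -0.47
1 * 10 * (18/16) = 45/4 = 11.25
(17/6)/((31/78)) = 221/31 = 7.13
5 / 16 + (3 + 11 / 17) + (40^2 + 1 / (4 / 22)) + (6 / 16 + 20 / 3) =1616.50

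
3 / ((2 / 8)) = 12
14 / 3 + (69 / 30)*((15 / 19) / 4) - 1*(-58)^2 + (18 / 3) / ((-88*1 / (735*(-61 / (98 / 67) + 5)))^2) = 4089586891 / 7296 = 560524.52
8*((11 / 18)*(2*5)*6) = 880 / 3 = 293.33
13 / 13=1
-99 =-99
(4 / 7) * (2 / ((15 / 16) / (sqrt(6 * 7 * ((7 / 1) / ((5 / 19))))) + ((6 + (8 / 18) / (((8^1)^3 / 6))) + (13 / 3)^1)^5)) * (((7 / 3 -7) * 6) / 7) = -273779108699145981367261593600 / 7073669733974063652409864678981919 + 68078861925529707085824 * sqrt(570) / 176841743349351591310246616974547975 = -0.00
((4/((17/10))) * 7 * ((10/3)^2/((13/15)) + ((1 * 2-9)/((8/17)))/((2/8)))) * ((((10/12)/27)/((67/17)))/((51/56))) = -71363600/10794303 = -6.61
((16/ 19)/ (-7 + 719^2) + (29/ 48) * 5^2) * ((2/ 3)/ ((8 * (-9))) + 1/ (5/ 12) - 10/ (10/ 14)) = -2480100724319/ 14143861440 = -175.35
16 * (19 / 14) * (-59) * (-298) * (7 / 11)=2672464 / 11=242951.27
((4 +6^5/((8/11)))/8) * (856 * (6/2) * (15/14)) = 3678660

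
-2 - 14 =-16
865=865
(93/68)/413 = 93/28084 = 0.00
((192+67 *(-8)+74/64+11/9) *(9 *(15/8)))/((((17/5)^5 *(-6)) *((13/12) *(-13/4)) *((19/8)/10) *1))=-23059453125/9118321654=-2.53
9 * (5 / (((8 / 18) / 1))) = 405 / 4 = 101.25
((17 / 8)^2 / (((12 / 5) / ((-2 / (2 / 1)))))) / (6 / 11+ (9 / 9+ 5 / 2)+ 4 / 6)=-15895 / 39808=-0.40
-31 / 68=-0.46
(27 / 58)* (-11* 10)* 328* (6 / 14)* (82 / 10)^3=-20142024408 / 5075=-3968871.80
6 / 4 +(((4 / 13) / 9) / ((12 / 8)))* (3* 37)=943 / 234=4.03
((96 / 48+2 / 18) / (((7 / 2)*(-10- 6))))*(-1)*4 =19 / 126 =0.15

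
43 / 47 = 0.91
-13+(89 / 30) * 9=137 / 10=13.70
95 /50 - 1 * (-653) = 6549 /10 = 654.90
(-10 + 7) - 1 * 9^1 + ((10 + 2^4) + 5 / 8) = 117 / 8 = 14.62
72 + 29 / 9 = 677 / 9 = 75.22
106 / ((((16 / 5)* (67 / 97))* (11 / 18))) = 231345 / 2948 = 78.48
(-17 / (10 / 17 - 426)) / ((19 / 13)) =3757 / 137408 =0.03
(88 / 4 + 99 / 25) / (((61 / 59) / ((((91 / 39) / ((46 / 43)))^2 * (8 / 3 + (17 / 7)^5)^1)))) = 311097370847593 / 29884320900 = 10410.05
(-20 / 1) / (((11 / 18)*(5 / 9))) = -648 / 11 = -58.91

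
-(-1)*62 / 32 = 1.94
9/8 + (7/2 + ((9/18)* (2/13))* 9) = 553/104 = 5.32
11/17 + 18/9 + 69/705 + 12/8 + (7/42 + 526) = 6356983/11985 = 530.41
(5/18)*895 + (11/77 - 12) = 29831/126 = 236.75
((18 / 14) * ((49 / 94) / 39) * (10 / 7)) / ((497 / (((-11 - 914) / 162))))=-0.00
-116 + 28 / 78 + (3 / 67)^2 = -20245039 / 175071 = -115.64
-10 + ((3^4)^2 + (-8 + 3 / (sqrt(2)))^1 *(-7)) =6607 - 21 *sqrt(2) / 2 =6592.15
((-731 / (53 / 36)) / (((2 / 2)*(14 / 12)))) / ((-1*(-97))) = -157896 / 35987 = -4.39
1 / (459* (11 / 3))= 1 / 1683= 0.00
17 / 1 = 17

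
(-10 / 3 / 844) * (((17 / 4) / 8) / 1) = -85 / 40512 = -0.00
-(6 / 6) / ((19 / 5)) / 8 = -5 / 152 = -0.03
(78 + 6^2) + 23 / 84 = 9599 / 84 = 114.27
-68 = -68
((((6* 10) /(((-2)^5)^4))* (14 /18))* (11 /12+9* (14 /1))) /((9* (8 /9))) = 53305 /75497472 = 0.00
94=94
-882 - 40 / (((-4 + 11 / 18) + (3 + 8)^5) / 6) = -2556796194 / 2898857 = -882.00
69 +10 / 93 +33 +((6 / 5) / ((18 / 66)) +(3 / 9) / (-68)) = 3367613 / 31620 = 106.50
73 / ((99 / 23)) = 1679 / 99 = 16.96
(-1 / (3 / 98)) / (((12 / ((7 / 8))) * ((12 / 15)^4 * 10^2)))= -8575 / 147456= -0.06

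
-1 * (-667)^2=-444889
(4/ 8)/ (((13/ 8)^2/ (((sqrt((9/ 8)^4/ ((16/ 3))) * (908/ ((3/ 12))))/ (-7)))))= -36774 * sqrt(3)/ 1183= -53.84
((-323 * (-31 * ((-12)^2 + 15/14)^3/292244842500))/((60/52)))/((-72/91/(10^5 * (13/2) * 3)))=-27635245427179/123681488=-223438.82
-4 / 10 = -2 / 5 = -0.40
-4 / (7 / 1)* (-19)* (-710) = -53960 / 7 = -7708.57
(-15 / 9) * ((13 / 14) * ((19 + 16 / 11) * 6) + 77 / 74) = -3276395 / 17094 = -191.67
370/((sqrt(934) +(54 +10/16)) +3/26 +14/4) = 46614672/5317021 -800384* sqrt(934)/5317021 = 4.17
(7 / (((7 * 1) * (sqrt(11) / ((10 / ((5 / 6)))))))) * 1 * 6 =72 * sqrt(11) / 11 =21.71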